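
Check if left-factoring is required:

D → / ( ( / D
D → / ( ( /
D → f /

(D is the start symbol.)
Left-factoring is needed when two productions for the same non-terminal
share a common prefix on the right-hand side.

Productions for D:
  D → / ( ( / D
  D → / ( ( /
  D → f /

Found common prefix '/ ( ( /' in productions for D

Answer: Yes, D has productions with common prefix '/ ( ( /'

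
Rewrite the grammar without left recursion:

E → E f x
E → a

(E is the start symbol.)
E → a E'
E' → f x E'
E' → ε

E is directly left-recursive. The standard transformation for
  A → A α₁ | ... | A α_m | β₁ | ... | β_n
is
  A  → β₁ A' | ... | β_n A'
  A' → α₁ A' | ... | α_m A' | ε

E → a becomes E → a E'
E → E f x becomes E' → f x E'
Add E' → ε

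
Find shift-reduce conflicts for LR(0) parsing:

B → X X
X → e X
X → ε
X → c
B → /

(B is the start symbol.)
A shift-reduce conflict occurs when an LR(0) state has both:
  - a complete (reduce) item [A → α .] (dot at the end), and
  - a shift item [B → β . c γ] (dot before a terminal).

Augment with B' → B and build the canonical LR(0) collection (I0 = CLOSURE({[B' → . B]}), then GOTO on every symbol after a dot until no new states appear). It has 8 states:
  I0: { [B → . /], [B → . X X], [B' → . B], [X → . c], [X → . e X], [X → .] }  — shift, reduce
  I1: { [B → / .] }  — reduce
  I2: { [B' → B .] }  — accept
  I3: { [B → X . X], [X → . c], [X → . e X], [X → .] }  — shift, reduce
  I4: { [X → c .] }  — reduce
  I5: { [X → . c], [X → . e X], [X → .], [X → e . X] }  — shift, reduce
  I6: { [X → e X .] }  — reduce
  I7: { [B → X X .] }  — reduce

I0 contains reduce item [X → .] and shift items [B → . /], [X → . c], [X → . e X] — shift-reduce conflict.
I3 contains reduce item [X → .] and shift items [X → . c], [X → . e X] — shift-reduce conflict.
I5 contains reduce item [X → .] and shift items [X → . c], [X → . e X] — shift-reduce conflict.

Answer: Yes — I0: [X → .] vs [B → . /]; I3: [X → .] vs [X → . c]; I5: [X → .] vs [X → . c]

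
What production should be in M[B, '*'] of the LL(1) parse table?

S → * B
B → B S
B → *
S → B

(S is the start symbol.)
B → B S, B → *

To find M[B, '*'], we find productions for B where '*' is in the predict set (PREDICT(N → α) = (FIRST(α) \ {ε}) ∪ (FOLLOW(N) if α ⇒* ε)).

Relevant sets:
  FIRST(B) = { '*' }

B → B S: PREDICT = { '*' }
  '*' is in predict set, so this production goes in M[B, '*']
B → *: PREDICT = { '*' }
  '*' is in predict set, so this production goes in M[B, '*']

M[B, '*'] = B → B S, B → *  (a multiply-defined cell — the grammar is not LL(1))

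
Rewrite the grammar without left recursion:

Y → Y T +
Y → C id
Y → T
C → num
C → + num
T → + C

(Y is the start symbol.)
Y is directly left-recursive. The standard transformation for
  A → A α₁ | ... | A α_m | β₁ | ... | β_n
is
  A  → β₁ A' | ... | β_n A'
  A' → α₁ A' | ... | α_m A' | ε

Y → C id becomes Y → C id Y'
Y → T becomes Y → T Y'
Y → Y T + becomes Y' → T + Y'
Add Y' → ε

Productions for other non-terminals are unchanged:
  C → num
  C → + num
  T → + C

Resulting grammar:
Y → C id Y'
Y → T Y'
Y' → T + Y'
Y' → ε
C → num
C → + num
T → + C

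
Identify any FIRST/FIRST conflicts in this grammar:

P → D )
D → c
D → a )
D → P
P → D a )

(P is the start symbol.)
FIRST sets of the non-terminals at (or reachable through a nullable prefix from) the front of some alternative:
  FIRST(D) = { 'a', 'c' }
  FIRST(P) = { 'a', 'c' }

Productions for P:
  P → D ): FIRST = { 'a', 'c' }
  P → D a ): FIRST = { 'a', 'c' }
Productions for D:
  D → c: FIRST = { 'c' }
  D → a ): FIRST = { 'a' }
  D → P: FIRST = { 'a', 'c' }

Conflict for P: P → D ) and P → D a )
  Overlap: { 'a', 'c' }
Conflict for D: D → c and D → P
  Overlap: { 'c' }
Conflict for D: D → a ) and D → P
  Overlap: { 'a' }

Answer: Yes. P → D ')' / P → D a ')' on { 'a', 'c' }; D → c / D → P on { 'c' }; D → a ')' / D → P on { 'a' }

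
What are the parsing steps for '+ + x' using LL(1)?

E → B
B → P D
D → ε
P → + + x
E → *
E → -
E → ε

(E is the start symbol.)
LL(1) parsing maintains a stack (initially the start symbol over $) and the input. At each step: if the stack top is a terminal, match it against the current input token; if it is a non-terminal N, replace it with the RHS of M[N, lookahead] (the unique production whose predict set contains the lookahead).

Stack is shown with the top on the left.

Stack      Input    Action
--------------------------
E $        + + x $  output E → B
B $        + + x $  output B → P D
P D $      + + x $  output P → + + x
+ + x D $  + + x $  match '+'
+ x D $    + x $    match '+'
x D $      x $      match 'x'
D $        $        output D → ε
$          $        accept

The string is accepted.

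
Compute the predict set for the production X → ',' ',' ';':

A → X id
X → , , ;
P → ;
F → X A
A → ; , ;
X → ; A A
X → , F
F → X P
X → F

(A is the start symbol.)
PREDICT(X → ',' ',' ';') = (FIRST(RHS) \ {ε}) ∪ (FOLLOW(X) if ε ∈ FIRST(RHS), i.e. RHS ⇒* ε)
FIRST(',' ',' ';') = { ',' }
ε ∉ FIRST(',' ',' ';'), so FOLLOW(X) is not added.
PREDICT(X → ',' ',' ';') = { ',' }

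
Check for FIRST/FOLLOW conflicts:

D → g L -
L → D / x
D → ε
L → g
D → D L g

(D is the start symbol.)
Yes. D → g L '-' with FOLLOW(D) on { 'g' }; D → D L g with FOLLOW(D) on { '/', 'g' }

A FIRST/FOLLOW conflict occurs when a non-terminal N has a nullable alternative N → β (β ⇒* ε) and another alternative N → α with FIRST(α) ∩ FOLLOW(N) ≠ ∅: on such a lookahead the parser cannot decide between expanding α and letting N vanish via β.

Nullable non-terminals: D.
FIRST sets used below: FIRST(D) = { '/', 'g', ε }, FIRST(L) = { '/', 'g' }

D: nullable alternative(s) D → ε; FOLLOW(D) = { $, '/', 'g' }
  D → g L -: FIRST \ {ε} = { 'g' } — overlaps FOLLOW(D) on { 'g' }: CONFLICT
  D → ε: FIRST \ {ε} = { } — this is the only nullable alternative, skip
  D → D L g: FIRST \ {ε} = { '/', 'g' } — overlaps FOLLOW(D) on { '/', 'g' }: CONFLICT

L has no nullable alternative, so no FIRST/FOLLOW check is needed there.

So the grammar has 2 FIRST/FOLLOW conflicts (marked CONFLICT above).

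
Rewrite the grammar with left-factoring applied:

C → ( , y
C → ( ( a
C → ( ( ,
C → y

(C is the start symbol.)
Left-factoring transforms A → αβ₁ | αβ₂ into A → αA' and A' → β₁ | β₂
(α is the longest common prefix among the alternatives). Repeat until
no nonterminal has two alternatives with a common prefix.

Round 1: C has alternatives sharing prefix '('. Introduce C': C → ( C'
  Add: C' → , y
  Add: C' → ( a
  Add: C' → ( ,

Round 2: C' has alternatives sharing prefix '('. Introduce C'': C' → ( C''
  Add: C'' → a
  Add: C'' → ,

No remaining common prefixes — done.

Resulting grammar:
C → ( C'
C' → , y
C' → ( C''
C'' → a
C'' → ,
C → y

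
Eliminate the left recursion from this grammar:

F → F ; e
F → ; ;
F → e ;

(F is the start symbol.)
F is directly left-recursive. The standard transformation for
  A → A α₁ | ... | A α_m | β₁ | ... | β_n
is
  A  → β₁ A' | ... | β_n A'
  A' → α₁ A' | ... | α_m A' | ε

F → ; ; becomes F → ; ; F'
F → e ; becomes F → e ; F'
F → F ; e becomes F' → ; e F'
Add F' → ε

Resulting grammar:
F → ; ; F'
F → e ; F'
F' → ; e F'
F' → ε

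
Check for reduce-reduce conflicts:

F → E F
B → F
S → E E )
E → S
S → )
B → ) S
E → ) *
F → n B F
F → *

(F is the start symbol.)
Yes — I13: [B → ) S .] vs [E → S .]; I15: [S → ) .] vs [S → E E ) .]

A reduce-reduce conflict occurs when an LR(0) state has two complete items [A → α .] and [B → β .] — both call for a reduction, and with no lookahead the parser cannot choose between them.

Augment with F' → F and build the canonical LR(0) collection (I0 = CLOSURE({[F' → . F]}), then GOTO on every symbol after a dot until no new states appear). It has 18 states:
  I0: { [E → . ) *], [E → . S], [F → . *], [F → . E F], [F → . n B F], [F' → . F], [S → . )], [S → . E E )] }  — shift
  I1: { [E → ) . *], [S → ) .] }  — shift, reduce
  I2: { [F → * .] }  — reduce
  I3: { [E → . ) *], [E → . S], [F → . *], [F → . E F], [F → . n B F], [F → E . F], [S → . )], [S → . E E )], [S → E . E )] }  — shift
  I4: { [F' → F .] }  — accept
  I5: { [E → S .] }  — reduce
  I6: { [B → . ) S], [B → . F], [E → . ) *], [E → . S], [F → . *], [F → . E F], [F → . n B F], [F → n . B F], [S → . )], [S → . E E )] }  — shift
  I7: { [B → ) . S], [E → ) . *], [E → . ) *], [E → . S], [S → ) .], [S → . )], [S → . E E )] }  — shift, reduce
  I8: { [E → . ) *], [E → . S], [F → . *], [F → . E F], [F → . n B F], [F → n B . F], [S → . )], [S → . E E )] }  — shift
  I9: { [B → F .] }  — reduce
  I10: { [F → n B F .] }  — reduce
  I11: { [E → ) * .] }  — reduce
  I12: { [E → . ) *], [E → . S], [S → . )], [S → . E E )], [S → E . E )] }  — shift
  I13: { [B → ) S .], [E → S .] }  — 2 reduces
  I14: { [E → . ) *], [E → . S], [S → . )], [S → . E E )], [S → E . E )], [S → E E . )] }  — shift
  I15: { [E → ) . *], [S → ) .], [S → E E ) .] }  — shift, 2 reduces
  I16: { [E → . ) *], [E → . S], [F → . *], [F → . E F], [F → . n B F], [F → E . F], [S → . )], [S → . E E )], [S → E . E )], [S → E E . )] }  — shift
  I17: { [F → E F .] }  — reduce

I13 contains complete items [B → ) S .], [E → S .] — reduce-reduce conflict.
I15 contains complete items [S → ) .], [S → E E ) .] — reduce-reduce conflict.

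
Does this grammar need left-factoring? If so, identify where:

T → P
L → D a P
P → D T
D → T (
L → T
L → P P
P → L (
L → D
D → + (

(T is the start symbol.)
Yes, L has productions with common prefix 'D'

Left-factoring is needed when two productions for the same non-terminal
share a common prefix on the right-hand side.

Productions for L:
  L → D a P
  L → T
  L → P P
  L → D
Productions for P:
  P → D T
  P → L (
Productions for D:
  D → T (
  D → + (

Found common prefix 'D' in productions for L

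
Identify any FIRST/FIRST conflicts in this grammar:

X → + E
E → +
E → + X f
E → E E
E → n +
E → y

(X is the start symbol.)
Yes. E → '+' / E → '+' X f on { '+' }; E → '+' / E → E E on { '+' }; E → '+' X f / E → E E on { '+' }; E → E E / E → n '+' on { 'n' }; E → E E / E → y on { 'y' }

FIRST sets of the non-terminals at (or reachable through a nullable prefix from) the front of some alternative:
  FIRST(E) = { '+', 'n', 'y' }

Productions for E:
  E → +: FIRST = { '+' }
  E → + X f: FIRST = { '+' }
  E → E E: FIRST = { '+', 'n', 'y' }
  E → n +: FIRST = { 'n' }
  E → y: FIRST = { 'y' }
X has only one production, so no FIRST/FIRST conflict is possible there.

Conflict for E: E → + and E → + X f
  Overlap: { '+' }
Conflict for E: E → + and E → E E
  Overlap: { '+' }
Conflict for E: E → + X f and E → E E
  Overlap: { '+' }
Conflict for E: E → E E and E → n +
  Overlap: { 'n' }
Conflict for E: E → E E and E → y
  Overlap: { 'y' }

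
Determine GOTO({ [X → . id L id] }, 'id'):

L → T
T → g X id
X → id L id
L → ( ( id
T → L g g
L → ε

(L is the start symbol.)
GOTO(I, 'id') = CLOSURE({ [A → αX.β] : [A → α.Xβ] ∈ I, X = 'id' })

Items with dot before 'id', with the dot advanced:
  [X → . id L id] → [X → id . L id]
Closure of the advanced items:
  [X → id . L id] has the dot before L: add [L → . T], [L → . ( ( id], [L → .]
  [L → . T] has the dot before T: add [T → . g X id], [T → . L g g]

GOTO = { [L → . ( ( id], [L → . T], [L → .], [T → . L g g], [T → . g X id], [X → id . L id] }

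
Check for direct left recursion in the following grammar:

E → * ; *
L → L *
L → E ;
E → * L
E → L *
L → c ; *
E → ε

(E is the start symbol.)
E → * ; *: starts with '*'
L → L *: LEFT RECURSIVE (starts with L)
L → E ;: starts with E
E → * L: starts with '*'
E → L *: starts with L
L → c ; *: starts with c
E → ε: starts with ε

The grammar has direct left recursion on: L.

Answer: Yes, L is left-recursive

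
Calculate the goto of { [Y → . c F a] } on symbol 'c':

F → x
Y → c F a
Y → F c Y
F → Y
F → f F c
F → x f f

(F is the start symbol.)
{ [F → . Y], [F → . f F c], [F → . x f f], [F → . x], [Y → . F c Y], [Y → . c F a], [Y → c . F a] }

GOTO(I, 'c') = CLOSURE({ [A → αX.β] : [A → α.Xβ] ∈ I, X = 'c' })

Items with dot before 'c', with the dot advanced:
  [Y → . c F a] → [Y → c . F a]
Closure of the advanced items:
  [Y → c . F a] has the dot before F: add [F → . x], [F → . Y], [F → . f F c], [F → . x f f]
  [F → . Y] has the dot before Y: add [Y → . c F a], [Y → . F c Y]

GOTO = { [F → . Y], [F → . f F c], [F → . x f f], [F → . x], [Y → . F c Y], [Y → . c F a], [Y → c . F a] }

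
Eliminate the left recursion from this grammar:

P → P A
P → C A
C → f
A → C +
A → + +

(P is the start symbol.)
P is directly left-recursive. The standard transformation for
  A → A α₁ | ... | A α_m | β₁ | ... | β_n
is
  A  → β₁ A' | ... | β_n A'
  A' → α₁ A' | ... | α_m A' | ε

P → C A becomes P → C A P'
P → P A becomes P' → A P'
Add P' → ε

Productions for other non-terminals are unchanged:
  C → f
  A → C +
  A → + +

Resulting grammar:
P → C A P'
P' → A P'
P' → ε
C → f
A → C +
A → + +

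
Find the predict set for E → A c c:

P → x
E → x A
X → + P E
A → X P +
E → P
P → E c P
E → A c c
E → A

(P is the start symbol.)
PREDICT(E → A c c) = (FIRST(RHS) \ {ε}) ∪ (FOLLOW(E) if ε ∈ FIRST(RHS), i.e. RHS ⇒* ε)
FIRST(A) = { '+' }
FIRST(A c c) = { '+' }
ε ∉ FIRST(A c c), so FOLLOW(E) is not added.
PREDICT(E → A c c) = { '+' }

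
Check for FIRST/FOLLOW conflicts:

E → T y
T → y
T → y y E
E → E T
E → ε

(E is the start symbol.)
A FIRST/FOLLOW conflict occurs when a non-terminal N has a nullable alternative N → β (β ⇒* ε) and another alternative N → α with FIRST(α) ∩ FOLLOW(N) ≠ ∅: on such a lookahead the parser cannot decide between expanding α and letting N vanish via β.

Nullable non-terminals: E.
FIRST sets used below: FIRST(T) = { 'y' }, FIRST(E) = { 'y', ε }

E: nullable alternative(s) E → ε; FOLLOW(E) = { $, 'y' }
  E → T y: FIRST \ {ε} = { 'y' } — overlaps FOLLOW(E) on { 'y' }: CONFLICT
  E → E T: FIRST \ {ε} = { 'y' } — overlaps FOLLOW(E) on { 'y' }: CONFLICT
  E → ε: FIRST \ {ε} = { } — this is the only nullable alternative, skip

T has no nullable alternative, so no FIRST/FOLLOW check is needed there.

So the grammar has 2 FIRST/FOLLOW conflicts (marked CONFLICT above).

Answer: Yes. E → T y with FOLLOW(E) on { 'y' }; E → E T with FOLLOW(E) on { 'y' }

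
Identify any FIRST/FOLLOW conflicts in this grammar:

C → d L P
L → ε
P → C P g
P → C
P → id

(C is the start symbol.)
A FIRST/FOLLOW conflict occurs when a non-terminal N has a nullable alternative N → β (β ⇒* ε) and another alternative N → α with FIRST(α) ∩ FOLLOW(N) ≠ ∅: on such a lookahead the parser cannot decide between expanding α and letting N vanish via β.

Nullable non-terminals: L.
L has a nullable alternative but only one production, so nothing to check.

C, P have no nullable alternative, so no FIRST/FOLLOW check is needed there.

No FIRST/FOLLOW conflicts found.

Answer: No FIRST/FOLLOW conflicts.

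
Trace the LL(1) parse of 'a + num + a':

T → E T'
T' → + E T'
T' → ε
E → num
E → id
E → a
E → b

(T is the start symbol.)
Stack is shown with the top on the left.

Stack     Input          Action
-------------------------------
T $       a + num + a $  output T → E T'
E T' $    a + num + a $  output E → a
a T' $    a + num + a $  match 'a'
T' $      + num + a $    output T' → + E T'
+ E T' $  + num + a $    match '+'
E T' $    num + a $      output E → num
num T' $  num + a $      match 'num'
T' $      + a $          output T' → + E T'
+ E T' $  + a $          match '+'
E T' $    a $            output E → a
a T' $    a $            match 'a'
T' $      $              output T' → ε
$         $              accept

The string is accepted.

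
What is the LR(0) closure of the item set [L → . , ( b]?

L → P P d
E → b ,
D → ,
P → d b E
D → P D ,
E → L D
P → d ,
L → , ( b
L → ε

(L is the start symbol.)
Start with: [L → . , ( b]
The dot precedes the terminal ',', so nothing is added.

CLOSURE = { [L → . , ( b] }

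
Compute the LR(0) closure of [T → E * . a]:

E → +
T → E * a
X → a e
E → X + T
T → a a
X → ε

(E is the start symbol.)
{ [T → E * . a] }

Start with: [T → E * . a]
The dot precedes the terminal a, so nothing is added.

CLOSURE = { [T → E * . a] }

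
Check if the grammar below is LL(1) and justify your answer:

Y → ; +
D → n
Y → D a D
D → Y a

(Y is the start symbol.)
No. Predict set conflict for Y: { ';' }

Relevant sets:
  FIRST(D) = { ';', 'n' }
  FIRST(Y) = { ';', 'n' }

For Y:
  PREDICT(Y → ';' '+') = { ';' }
  PREDICT(Y → D a D) = { ';', 'n' }
For D:
  PREDICT(D → n) = { 'n' }
  PREDICT(D → Y a) = { ';', 'n' }

Conflict found: Predict set conflict for Y: { ';' }
The grammar is NOT LL(1).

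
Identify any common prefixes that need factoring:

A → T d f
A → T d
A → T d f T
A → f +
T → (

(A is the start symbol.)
Left-factoring is needed when two productions for the same non-terminal
share a common prefix on the right-hand side.

Productions for A:
  A → T d f
  A → T d
  A → T d f T
  A → f +

Found common prefix 'T d' in productions for A

Answer: Yes, A has productions with common prefix 'T d'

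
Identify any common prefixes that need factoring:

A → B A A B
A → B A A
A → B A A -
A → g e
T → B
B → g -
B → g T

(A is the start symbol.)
Yes, A has productions with common prefix 'B A A'; B has productions with common prefix 'g'

Left-factoring is needed when two productions for the same non-terminal
share a common prefix on the right-hand side.

Productions for A:
  A → B A A B
  A → B A A
  A → B A A -
  A → g e
Productions for B:
  B → g -
  B → g T

Found common prefix 'B A A' in productions for A
Found common prefix 'g' in productions for B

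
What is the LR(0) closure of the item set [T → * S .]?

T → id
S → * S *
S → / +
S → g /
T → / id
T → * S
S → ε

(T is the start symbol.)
To compute CLOSURE, for each item [A → α.Bβ] where B is a non-terminal, add [B → .γ] for all productions B → γ; repeat for the newly added items until nothing changes.

Start with: [T → * S .]
The dot is at the end, so nothing is added.

CLOSURE = { [T → * S .] }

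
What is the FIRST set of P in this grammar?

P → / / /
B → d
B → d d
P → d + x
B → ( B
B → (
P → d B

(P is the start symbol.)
From P → / / /:
  - '/' is a terminal: add '/' and stop
From P → d + x:
  - d is a terminal: add 'd' and stop
From P → d B:
  - d is a terminal: add 'd' and stop

Collecting: FIRST(P) = { '/', 'd' }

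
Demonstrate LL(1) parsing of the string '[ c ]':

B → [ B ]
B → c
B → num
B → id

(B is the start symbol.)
LL(1) parsing maintains a stack (initially the start symbol over $) and the input. At each step: if the stack top is a terminal, match it against the current input token; if it is a non-terminal N, replace it with the RHS of M[N, lookahead] (the unique production whose predict set contains the lookahead).

Stack is shown with the top on the left.

Stack    Input    Action
------------------------
B $      [ c ] $  output B → [ B ]
[ B ] $  [ c ] $  match '['
B ] $    c ] $    output B → c
c ] $    c ] $    match 'c'
] $      ] $      match ']'
$        $        accept

The string is accepted.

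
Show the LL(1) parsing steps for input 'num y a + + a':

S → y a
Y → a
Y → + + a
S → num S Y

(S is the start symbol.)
Stack is shown with the top on the left.

Stack      Input            Action
----------------------------------
S $        num y a + + a $  output S → num S Y
num S Y $  num y a + + a $  match 'num'
S Y $      y a + + a $      output S → y a
y a Y $    y a + + a $      match 'y'
a Y $      a + + a $        match 'a'
Y $        + + a $          output Y → + + a
+ + a $    + + a $          match '+'
+ a $      + a $            match '+'
a $        a $              match 'a'
$          $                accept

The string is accepted.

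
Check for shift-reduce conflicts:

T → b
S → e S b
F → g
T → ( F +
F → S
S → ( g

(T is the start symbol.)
A shift-reduce conflict occurs when an LR(0) state has both:
  - a complete (reduce) item [A → α .] (dot at the end), and
  - a shift item [B → β . c γ] (dot before a terminal).

Augment with T' → T and build the canonical LR(0) collection (I0 = CLOSURE({[T' → . T]}), then GOTO on every symbol after a dot until no new states appear). It has 13 states:
  I0: { [T → . ( F +], [T → . b], [T' → . T] }  — shift
  I1: { [F → . S], [F → . g], [S → . ( g], [S → . e S b], [T → ( . F +] }  — shift
  I2: { [T' → T .] }  — accept
  I3: { [T → b .] }  — reduce
  I4: { [S → ( . g] }  — shift
  I5: { [T → ( F . +] }  — shift
  I6: { [F → S .] }  — reduce
  I7: { [S → . ( g], [S → . e S b], [S → e . S b] }  — shift
  I8: { [F → g .] }  — reduce
  I9: { [S → e S . b] }  — shift
  I10: { [S → e S b .] }  — reduce
  I11: { [T → ( F + .] }  — reduce
  I12: { [S → ( g .] }  — reduce

No state contains both a complete item and a shift item.

Answer: No shift-reduce conflicts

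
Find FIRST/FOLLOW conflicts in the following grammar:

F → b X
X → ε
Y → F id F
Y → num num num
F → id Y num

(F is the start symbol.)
No FIRST/FOLLOW conflicts.

A FIRST/FOLLOW conflict occurs when a non-terminal N has a nullable alternative N → β (β ⇒* ε) and another alternative N → α with FIRST(α) ∩ FOLLOW(N) ≠ ∅: on such a lookahead the parser cannot decide between expanding α and letting N vanish via β.

Nullable non-terminals: X.
X has a nullable alternative but only one production, so nothing to check.

F, Y have no nullable alternative, so no FIRST/FOLLOW check is needed there.

No FIRST/FOLLOW conflicts found.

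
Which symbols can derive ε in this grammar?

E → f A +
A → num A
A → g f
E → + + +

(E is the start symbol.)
A non-terminal is nullable if it can derive ε (the empty string): either it has an ε-production, or it has a production whose right-hand side consists entirely of nullable non-terminals.

There are no ε-productions, so no non-terminal can derive ε.
No non-terminals are nullable.

Answer: None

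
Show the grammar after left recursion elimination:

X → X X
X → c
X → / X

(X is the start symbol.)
X is directly left-recursive. The standard transformation for
  A → A α₁ | ... | A α_m | β₁ | ... | β_n
is
  A  → β₁ A' | ... | β_n A'
  A' → α₁ A' | ... | α_m A' | ε

X → c becomes X → c X'
X → / X becomes X → / X X'
X → X X becomes X' → X X'
Add X' → ε

Resulting grammar:
X → c X'
X → / X X'
X' → X X'
X' → ε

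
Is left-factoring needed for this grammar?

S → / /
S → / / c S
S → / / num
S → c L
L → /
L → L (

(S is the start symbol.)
Left-factoring is needed when two productions for the same non-terminal
share a common prefix on the right-hand side.

Productions for S:
  S → / /
  S → / / c S
  S → / / num
  S → c L
Productions for L:
  L → /
  L → L (

Found common prefix '/ /' in productions for S

Answer: Yes, S has productions with common prefix '/ /'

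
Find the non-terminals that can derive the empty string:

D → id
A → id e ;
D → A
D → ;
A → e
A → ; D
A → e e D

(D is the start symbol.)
None

A non-terminal is nullable if it can derive ε (the empty string): either it has an ε-production, or it has a production whose right-hand side consists entirely of nullable non-terminals.

There are no ε-productions, so no non-terminal can derive ε.
No non-terminals are nullable.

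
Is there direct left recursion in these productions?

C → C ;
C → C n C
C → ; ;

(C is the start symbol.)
Direct left recursion occurs when N → N α for some non-terminal N (the right-hand side begins with the left-hand side itself).

C → C ;: LEFT RECURSIVE (starts with C)
C → C n C: LEFT RECURSIVE (starts with C)
C → ; ;: starts with ';'

The grammar has direct left recursion on: C.

Answer: Yes, C is left-recursive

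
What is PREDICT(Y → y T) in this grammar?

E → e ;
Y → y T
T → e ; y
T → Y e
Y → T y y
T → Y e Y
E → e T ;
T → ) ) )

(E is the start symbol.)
PREDICT(Y → y T) = (FIRST(RHS) \ {ε}) ∪ (FOLLOW(Y) if ε ∈ FIRST(RHS), i.e. RHS ⇒* ε)
FIRST(y T) = { 'y' }
ε ∉ FIRST(y T), so FOLLOW(Y) is not added.
PREDICT(Y → y T) = { 'y' }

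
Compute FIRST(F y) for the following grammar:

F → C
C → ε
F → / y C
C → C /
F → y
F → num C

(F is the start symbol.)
FIRST sets of the non-terminals involved (from the grammar, by fixed-point iteration):
  FIRST(F) = { '/', 'num', 'y', ε }

To compute FIRST(F y), process the symbols left to right:
Symbol F is a non-terminal. Add FIRST(F) \ {ε} = { '/', 'num', 'y' }
F is nullable (ε ∈ FIRST(F)), continue to the next symbol.
Symbol y is a terminal. Add 'y' and stop.
FIRST(F y) = { '/', 'num', 'y' }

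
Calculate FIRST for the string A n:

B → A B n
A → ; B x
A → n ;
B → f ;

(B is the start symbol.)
FIRST sets of the non-terminals involved (from the grammar, by fixed-point iteration):
  FIRST(A) = { ';', 'n' }

To compute FIRST(A n), process the symbols left to right:
Symbol A is a non-terminal. Add FIRST(A) \ {ε} = { ';', 'n' }
A is not nullable (ε ∉ FIRST(A)), so stop here.
FIRST(A n) = { ';', 'n' }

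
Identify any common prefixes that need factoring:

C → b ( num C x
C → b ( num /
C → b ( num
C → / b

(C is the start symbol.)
Left-factoring is needed when two productions for the same non-terminal
share a common prefix on the right-hand side.

Productions for C:
  C → b ( num C x
  C → b ( num /
  C → b ( num
  C → / b

Found common prefix 'b ( num' in productions for C

Answer: Yes, C has productions with common prefix 'b ( num'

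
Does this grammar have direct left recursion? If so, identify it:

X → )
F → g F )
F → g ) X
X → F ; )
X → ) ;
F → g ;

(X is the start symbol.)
No direct left recursion

Direct left recursion occurs when N → N α for some non-terminal N (the right-hand side begins with the left-hand side itself).

X → ): starts with ')'
F → g F ): starts with g
F → g ) X: starts with g
X → F ; ): starts with F
X → ) ;: starts with ')'
F → g ;: starts with g

No direct left recursion found.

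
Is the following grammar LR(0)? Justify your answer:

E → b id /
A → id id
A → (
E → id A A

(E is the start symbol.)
Yes, the grammar is LR(0)

A grammar is LR(0) if no state in the canonical LR(0) collection has:
  - both a shift item (dot before a terminal) and a complete item (shift-reduce conflict), or
  - two or more complete items (reduce-reduce conflict; the accept item [E' → E .] counts as a complete item here).

Augment with E' → E and build the canonical LR(0) collection (I0 = CLOSURE({[E' → . E]}), then GOTO on every symbol after a dot until no new states appear). It has 11 states:
  I0: { [E → . b id /], [E → . id A A], [E' → . E] }  — shift
  I1: { [E' → E .] }  — accept
  I2: { [E → b . id /] }  — shift
  I3: { [A → . (], [A → . id id], [E → id . A A] }  — shift
  I4: { [A → ( .] }  — reduce
  I5: { [A → . (], [A → . id id], [E → id A . A] }  — shift
  I6: { [A → id . id] }  — shift
  I7: { [A → id id .] }  — reduce
  I8: { [E → id A A .] }  — reduce
  I9: { [E → b id . /] }  — shift
  I10: { [E → b id / .] }  — reduce

Every state is either a pure shift/goto state or contains exactly one complete item and nothing to shift — no conflicts. The grammar is LR(0).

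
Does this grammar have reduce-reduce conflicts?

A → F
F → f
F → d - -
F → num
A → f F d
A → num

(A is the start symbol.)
Yes — I5: [A → num .] vs [F → num .]

A reduce-reduce conflict occurs when an LR(0) state has two complete items [A → α .] and [B → β .] — both call for a reduction, and with no lookahead the parser cannot choose between them.

Augment with A' → A and build the canonical LR(0) collection (I0 = CLOSURE({[A' → . A]}), then GOTO on every symbol after a dot until no new states appear). It has 12 states:
  I0: { [A → . F], [A → . f F d], [A → . num], [A' → . A], [F → . d - -], [F → . f], [F → . num] }  — shift
  I1: { [A' → A .] }  — accept
  I2: { [A → F .] }  — reduce
  I3: { [F → d . - -] }  — shift
  I4: { [A → f . F d], [F → . d - -], [F → . f], [F → . num], [F → f .] }  — shift, reduce
  I5: { [A → num .], [F → num .] }  — 2 reduces
  I6: { [A → f F . d] }  — shift
  I7: { [F → f .] }  — reduce
  I8: { [F → num .] }  — reduce
  I9: { [A → f F d .] }  — reduce
  I10: { [F → d - . -] }  — shift
  I11: { [F → d - - .] }  — reduce

I5 contains complete items [A → num .], [F → num .] — reduce-reduce conflict.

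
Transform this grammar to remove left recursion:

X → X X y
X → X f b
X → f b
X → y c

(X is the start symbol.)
X is directly left-recursive. The standard transformation for
  A → A α₁ | ... | A α_m | β₁ | ... | β_n
is
  A  → β₁ A' | ... | β_n A'
  A' → α₁ A' | ... | α_m A' | ε

X → f b becomes X → f b X'
X → y c becomes X → y c X'
X → X X y becomes X' → X y X'
X → X f b becomes X' → f b X'
Add X' → ε

Resulting grammar:
X → f b X'
X → y c X'
X' → X y X'
X' → f b X'
X' → ε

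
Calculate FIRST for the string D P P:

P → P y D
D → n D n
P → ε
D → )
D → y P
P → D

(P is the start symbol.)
{ ')', 'n', 'y' }

FIRST sets of the non-terminals involved (from the grammar, by fixed-point iteration):
  FIRST(D) = { ')', 'n', 'y' }

To compute FIRST(D P P), process the symbols left to right:
Symbol D is a non-terminal. Add FIRST(D) \ {ε} = { ')', 'n', 'y' }
D is not nullable (ε ∉ FIRST(D)), so stop here.
FIRST(D P P) = { ')', 'n', 'y' }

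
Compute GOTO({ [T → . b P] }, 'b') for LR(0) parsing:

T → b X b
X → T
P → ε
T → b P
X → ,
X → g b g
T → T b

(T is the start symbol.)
GOTO(I, 'b') = CLOSURE({ [A → αX.β] : [A → α.Xβ] ∈ I, X = 'b' })

Items with dot before 'b', with the dot advanced:
  [T → . b P] → [T → b . P]
Closure of the advanced items:
  [T → b . P] has the dot before P: add [P → .]

GOTO = { [P → .], [T → b . P] }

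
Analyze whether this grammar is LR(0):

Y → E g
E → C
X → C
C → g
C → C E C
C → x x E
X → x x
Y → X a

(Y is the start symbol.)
No. Shift-reduce conflict between [E → C .] and [C → . g]

A grammar is LR(0) if no state in the canonical LR(0) collection has:
  - both a shift item (dot before a terminal) and a complete item (shift-reduce conflict), or
  - two or more complete items (reduce-reduce conflict; the accept item [Y' → Y .] counts as a complete item here).

Augment with Y' → Y and build the canonical LR(0) collection (I0 = CLOSURE({[Y' → . Y]}), then GOTO on every symbol after a dot until no new states appear). It has 16 states:
  I0: { [C → . C E C], [C → . g], [C → . x x E], [E → . C], [X → . C], [X → . x x], [Y → . E g], [Y → . X a], [Y' → . Y] }  — shift
  I1: { [C → . C E C], [C → . g], [C → . x x E], [C → C . E C], [E → . C], [E → C .], [X → C .] }  — shift, 2 reduces
  I2: { [Y → E . g] }  — shift
  I3: { [Y → X . a] }  — shift
  I4: { [Y' → Y .] }  — accept
  I5: { [C → g .] }  — reduce
  I6: { [C → x . x E], [X → x . x] }  — shift
  I7: { [C → . C E C], [C → . g], [C → . x x E], [C → x x . E], [E → . C], [X → x x .] }  — shift, reduce
  I8: { [C → . C E C], [C → . g], [C → . x x E], [C → C . E C], [E → . C], [E → C .] }  — shift, reduce
  I9: { [C → x x E .] }  — reduce
  I10: { [C → x . x E] }  — shift
  I11: { [C → . C E C], [C → . g], [C → . x x E], [C → x x . E], [E → . C] }  — shift
  I12: { [C → . C E C], [C → . g], [C → . x x E], [C → C E . C] }  — shift
  I13: { [C → . C E C], [C → . g], [C → . x x E], [C → C . E C], [C → C E C .], [E → . C] }  — shift, reduce
  I14: { [Y → X a .] }  — reduce
  I15: { [Y → E g .] }  — reduce

Conflict in state I1:
  Shift-reduce conflict between [E → C .] and [C → . g]
So the grammar is NOT LR(0).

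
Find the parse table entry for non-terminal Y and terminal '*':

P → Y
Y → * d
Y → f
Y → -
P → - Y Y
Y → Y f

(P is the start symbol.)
Y → * d, Y → Y f

To find M[Y, '*'], we find productions for Y where '*' is in the predict set (PREDICT(N → α) = (FIRST(α) \ {ε}) ∪ (FOLLOW(N) if α ⇒* ε)).

Relevant sets:
  FIRST(Y) = { '*', '-', 'f' }

Y → * d: PREDICT = { '*' }
  '*' is in predict set, so this production goes in M[Y, '*']
Y → f: PREDICT = { 'f' }
Y → -: PREDICT = { '-' }
Y → Y f: PREDICT = { '*', '-', 'f' }
  '*' is in predict set, so this production goes in M[Y, '*']

M[Y, '*'] = Y → * d, Y → Y f  (a multiply-defined cell — the grammar is not LL(1))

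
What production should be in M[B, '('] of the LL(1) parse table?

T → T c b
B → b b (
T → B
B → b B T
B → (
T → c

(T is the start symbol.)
To find M[B, '('], we find productions for B where '(' is in the predict set (PREDICT(N → α) = (FIRST(α) \ {ε}) ∪ (FOLLOW(N) if α ⇒* ε)).

B → b b (: PREDICT = { 'b' }
B → b B T: PREDICT = { 'b' }
B → (: PREDICT = { '(' }
  '(' is in predict set, so this production goes in M[B, '(']

M[B, '('] = B → (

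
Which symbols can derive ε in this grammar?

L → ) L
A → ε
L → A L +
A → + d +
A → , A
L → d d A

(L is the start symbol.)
A non-terminal is nullable if it can derive ε (the empty string): either it has an ε-production, or it has a production whose right-hand side consists entirely of nullable non-terminals.

ε-productions: A → ε
So A is immediately nullable.
No further non-terminal can be added: every production for the remaining non-terminals contains a terminal or a non-nullable non-terminal.
Nullable = { 'A' }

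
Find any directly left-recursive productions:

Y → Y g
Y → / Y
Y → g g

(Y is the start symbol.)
Yes, Y is left-recursive

Direct left recursion occurs when N → N α for some non-terminal N (the right-hand side begins with the left-hand side itself).

Y → Y g: LEFT RECURSIVE (starts with Y)
Y → / Y: starts with '/'
Y → g g: starts with g

The grammar has direct left recursion on: Y.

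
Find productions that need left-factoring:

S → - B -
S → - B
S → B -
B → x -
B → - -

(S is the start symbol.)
Left-factoring is needed when two productions for the same non-terminal
share a common prefix on the right-hand side.

Productions for S:
  S → - B -
  S → - B
  S → B -
Productions for B:
  B → x -
  B → - -

Found common prefix '- B' in productions for S

Answer: Yes, S has productions with common prefix '- B'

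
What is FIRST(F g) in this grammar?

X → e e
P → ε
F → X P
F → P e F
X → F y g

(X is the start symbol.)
FIRST sets of the non-terminals involved (from the grammar, by fixed-point iteration):
  FIRST(F) = { 'e' }

To compute FIRST(F g), process the symbols left to right:
Symbol F is a non-terminal. Add FIRST(F) \ {ε} = { 'e' }
F is not nullable (ε ∉ FIRST(F)), so stop here.
FIRST(F g) = { 'e' }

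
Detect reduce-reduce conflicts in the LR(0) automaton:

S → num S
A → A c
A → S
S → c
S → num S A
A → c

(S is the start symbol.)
Augment with S' → S and build the canonical LR(0) collection (I0 = CLOSURE({[S' → . S]}), then GOTO on every symbol after a dot until no new states appear). It has 9 states:
  I0: { [S → . c], [S → . num S A], [S → . num S], [S' → . S] }  — shift
  I1: { [S' → S .] }  — accept
  I2: { [S → c .] }  — reduce
  I3: { [S → . c], [S → . num S A], [S → . num S], [S → num . S A], [S → num . S] }  — shift
  I4: { [A → . A c], [A → . S], [A → . c], [S → . c], [S → . num S A], [S → . num S], [S → num S . A], [S → num S .] }  — shift, reduce
  I5: { [A → A . c], [S → num S A .] }  — shift, reduce
  I6: { [A → S .] }  — reduce
  I7: { [A → c .], [S → c .] }  — 2 reduces
  I8: { [A → A c .] }  — reduce

I7 contains complete items [A → c .], [S → c .] — reduce-reduce conflict.

Answer: Yes — I7: [A → c .] vs [S → c .]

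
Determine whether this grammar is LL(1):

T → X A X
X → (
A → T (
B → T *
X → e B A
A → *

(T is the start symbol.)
A grammar is LL(1) if for each non-terminal N with multiple productions, the predict sets of those productions are pairwise disjoint, where PREDICT(N → α) = (FIRST(α) \ {ε}) ∪ (FOLLOW(N) if α ⇒* ε).

Relevant sets:
  FIRST(T) = { '(', 'e' }

For X:
  PREDICT(X → '(') = { '(' }
  PREDICT(X → e B A) = { 'e' }
For A:
  PREDICT(A → T '(') = { '(', 'e' }
  PREDICT(A → '*') = { '*' }
T, B have a single production, so nothing to check there.

All predict sets are disjoint. The grammar IS LL(1).

Answer: Yes, the grammar is LL(1).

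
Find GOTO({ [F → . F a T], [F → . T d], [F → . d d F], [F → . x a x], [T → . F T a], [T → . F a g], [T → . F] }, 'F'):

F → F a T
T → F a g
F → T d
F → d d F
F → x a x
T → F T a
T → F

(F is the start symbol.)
{ [F → . F a T], [F → . T d], [F → . d d F], [F → . x a x], [F → F . a T], [T → . F T a], [T → . F a g], [T → . F], [T → F . T a], [T → F . a g], [T → F .] }

GOTO(I, 'F') = CLOSURE({ [A → αX.β] : [A → α.Xβ] ∈ I, X = 'F' })

Items with dot before 'F', with the dot advanced:
  [F → . F a T] → [F → F . a T]
  [T → . F] → [T → F .]
  [T → . F T a] → [T → F . T a]
  [T → . F a g] → [T → F . a g]
Closure of the advanced items:
  [T → F . T a] has the dot before T: add [T → . F a g], [T → . F T a], [T → . F]
  [T → . F a g] has the dot before F: add [F → . F a T], [F → . T d], [F → . d d F], [F → . x a x]

GOTO = { [F → . F a T], [F → . T d], [F → . d d F], [F → . x a x], [F → F . a T], [T → . F T a], [T → . F a g], [T → . F], [T → F . T a], [T → F . a g], [T → F .] }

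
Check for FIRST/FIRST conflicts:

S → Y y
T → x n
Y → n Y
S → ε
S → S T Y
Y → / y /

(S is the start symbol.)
Yes. S → Y y / S → S T Y on { '/', 'n' }

A FIRST/FIRST conflict occurs when two productions N → α and N → β for the same non-terminal have FIRST(α) ∩ FIRST(β) ≠ ∅ (with ε ∈ FIRST of a nullable right-hand side, so two nullable alternatives also conflict).

FIRST sets of the non-terminals at (or reachable through a nullable prefix from) the front of some alternative:
  FIRST(Y) = { '/', 'n' }
  FIRST(S) = { '/', 'n', 'x', ε }
  FIRST(T) = { 'x' }

Productions for S:
  S → Y y: FIRST = { '/', 'n' }
  S → ε: FIRST = { ε }
  S → S T Y: FIRST = { '/', 'n', 'x' }
Productions for Y:
  Y → n Y: FIRST = { 'n' }
  Y → / y /: FIRST = { '/' }
T has only one production, so no FIRST/FIRST conflict is possible there.

Conflict for S: S → Y y and S → S T Y
  Overlap: { '/', 'n' }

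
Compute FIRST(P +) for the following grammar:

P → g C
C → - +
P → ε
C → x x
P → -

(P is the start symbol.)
{ '+', '-', 'g' }

FIRST sets of the non-terminals involved (from the grammar, by fixed-point iteration):
  FIRST(P) = { '-', 'g', ε }

To compute FIRST(P +), process the symbols left to right:
Symbol P is a non-terminal. Add FIRST(P) \ {ε} = { '-', 'g' }
P is nullable (ε ∈ FIRST(P)), continue to the next symbol.
Symbol + is a terminal. Add '+' and stop.
FIRST(P +) = { '+', '-', 'g' }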